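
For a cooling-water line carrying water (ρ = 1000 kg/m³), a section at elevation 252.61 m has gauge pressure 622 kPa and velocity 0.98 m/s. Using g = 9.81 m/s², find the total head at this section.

h ≈ 316.06 m

Pressure head ψ = P/(ρg) = 622×1000 / (1000 × 9.81) = 63.40 m.
Velocity head = v²/(2g) = 0.98² / (2 × 9.81) = 0.049 m.
h = z + ψ + v²/(2g) = 252.61 + 63.40 + 0.049 = 316.06 m.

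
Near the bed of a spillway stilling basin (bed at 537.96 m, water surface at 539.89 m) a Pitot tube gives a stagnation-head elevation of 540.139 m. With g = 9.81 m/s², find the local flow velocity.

v ≈ 2.21 m/s

Near the bed, under hydrostatic conditions, the piezometric head (z + ψ) equals the free-surface elevation, 539.89 m.
Velocity head = total − piezometric = 540.139 − 539.89 = 0.249 m.
v = √(2g·h_v) = √(2 × 9.81 × 0.249) = 2.21 m/s.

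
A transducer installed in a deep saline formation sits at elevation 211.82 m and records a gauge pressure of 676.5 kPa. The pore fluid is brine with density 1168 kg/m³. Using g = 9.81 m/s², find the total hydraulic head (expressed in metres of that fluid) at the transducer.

ψ = P/(ρg) = 676.5×1000 / (1168 × 9.81) = 59.04 m.
h = z + ψ = 211.82 + 59.04 = 270.86 m.

h ≈ 270.86 m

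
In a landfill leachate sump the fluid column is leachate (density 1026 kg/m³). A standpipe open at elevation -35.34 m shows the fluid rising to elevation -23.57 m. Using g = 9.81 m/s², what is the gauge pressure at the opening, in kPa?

Pressure head ψ = h − z = -23.57 − (-35.34) = 11.77 m.
P = ρgψ = 1026 × 9.81 × 11.77 = 118466 Pa ≈ 118 kPa.

P ≈ 118 kPa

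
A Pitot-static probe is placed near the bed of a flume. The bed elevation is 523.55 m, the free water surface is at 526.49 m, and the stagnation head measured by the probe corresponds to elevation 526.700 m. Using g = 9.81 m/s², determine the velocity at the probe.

v ≈ 2.03 m/s

Near the bed, under hydrostatic conditions, the piezometric head (z + ψ) equals the free-surface elevation, 526.49 m.
Velocity head = total − piezometric = 526.700 − 526.49 = 0.210 m.
v = √(2g·h_v) = √(2 × 9.81 × 0.210) = 2.03 m/s.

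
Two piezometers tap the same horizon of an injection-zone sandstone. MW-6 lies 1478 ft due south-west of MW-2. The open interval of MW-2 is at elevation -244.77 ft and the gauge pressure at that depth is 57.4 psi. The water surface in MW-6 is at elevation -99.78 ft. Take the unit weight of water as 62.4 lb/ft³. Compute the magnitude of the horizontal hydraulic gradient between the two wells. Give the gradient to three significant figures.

Pressure head at MW-2: ψ = 144·P/γ = 144 × 57.4 / 62.4 = 132.46 ft.
Total head at MW-2: h = z + ψ = -244.77 + 132.46 = -112.31 ft.
Total head at MW-6: h = -99.78 ft (water level in the piezometer is the total head).
Head difference: h(MW-2) − h(MW-6) = -112.31 − (-99.78) = -12.53 ft.
Hydraulic gradient: i = |Δh| / L = 12.53 / 1478 = 0.00848.

i ≈ 0.00848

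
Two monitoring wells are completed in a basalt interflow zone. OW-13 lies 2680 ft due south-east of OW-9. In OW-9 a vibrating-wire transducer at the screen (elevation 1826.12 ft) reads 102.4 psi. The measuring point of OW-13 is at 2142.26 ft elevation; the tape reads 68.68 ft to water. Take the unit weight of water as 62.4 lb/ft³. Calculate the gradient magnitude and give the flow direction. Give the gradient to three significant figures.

Pressure head at OW-9: ψ = 144·P/γ = 144 × 102.4 / 62.4 = 236.31 ft.
Total head at OW-9: h = z + ψ = 1826.12 + 236.31 = 2062.43 ft.
Total head at OW-13: h = 2142.26 − 68.68 = 2073.58 ft.
Head difference: h(OW-9) − h(OW-13) = 2062.43 − 2073.58 = -11.15 ft.
Hydraulic gradient: i = |Δh| / L = 11.15 / 2680 = 0.00416.
Flow is from higher to lower head: from OW-13 toward OW-9, i.e. toward the north-west.

i ≈ 0.00416; groundwater flows toward the north-west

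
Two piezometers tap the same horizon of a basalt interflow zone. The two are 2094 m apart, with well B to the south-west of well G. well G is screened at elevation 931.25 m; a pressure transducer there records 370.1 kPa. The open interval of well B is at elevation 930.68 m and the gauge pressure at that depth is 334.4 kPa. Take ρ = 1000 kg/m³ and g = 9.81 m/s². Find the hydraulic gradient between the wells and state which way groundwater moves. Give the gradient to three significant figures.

Pressure head at well G: ψ = P/(ρg) = 370.1×1000 / (1000 × 9.81) = 37.73 m.
Total head at well G: h = z + ψ = 931.25 + 37.73 = 968.98 m.
Pressure head at well B: ψ = P/(ρg) = 334.4×1000 / (1000 × 9.81) = 34.09 m.
Total head at well B: h = z + ψ = 930.68 + 34.09 = 964.77 m.
Head difference: h(well G) − h(well B) = 968.98 − 964.77 = 4.21 m.
Hydraulic gradient: i = |Δh| / L = 4.21 / 2094 = 0.00201.
Flow is from higher to lower head: from well G toward well B, i.e. toward the south-west.

i ≈ 0.00201; groundwater flows toward the south-west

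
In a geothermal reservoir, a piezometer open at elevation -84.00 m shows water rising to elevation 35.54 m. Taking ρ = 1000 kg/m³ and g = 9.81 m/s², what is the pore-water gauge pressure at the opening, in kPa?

Pressure head ψ = h − z = 35.54 − (-84.00) = 119.54 m.
P = ρgψ = 1000 × 9.81 × 119.54 = 1172687 Pa ≈ 1170 kPa.

P ≈ 1170 kPa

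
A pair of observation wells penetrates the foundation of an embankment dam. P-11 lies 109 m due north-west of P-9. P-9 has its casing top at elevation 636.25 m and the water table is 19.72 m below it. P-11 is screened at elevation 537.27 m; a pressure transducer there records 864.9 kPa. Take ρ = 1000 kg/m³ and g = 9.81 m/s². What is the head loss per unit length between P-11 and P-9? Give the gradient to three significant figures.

i ≈ 0.0817 m/m

Total head at P-9: h = 636.25 − 19.72 = 616.53 m.
Pressure head at P-11: ψ = P/(ρg) = 864.9×1000 / (1000 × 9.81) = 88.17 m.
Total head at P-11: h = z + ψ = 537.27 + 88.17 = 625.44 m.
Head difference: h(P-9) − h(P-11) = 616.53 − 625.44 = -8.91 m.
Hydraulic gradient: i = |Δh| / L = 8.91 / 109 = 0.0817.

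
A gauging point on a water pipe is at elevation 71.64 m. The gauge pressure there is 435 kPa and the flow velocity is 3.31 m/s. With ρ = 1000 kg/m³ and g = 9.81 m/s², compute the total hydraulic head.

h ≈ 116.54 m

Pressure head ψ = P/(ρg) = 435×1000 / (1000 × 9.81) = 44.34 m.
Velocity head = v²/(2g) = 3.31² / (2 × 9.81) = 0.558 m.
h = z + ψ + v²/(2g) = 71.64 + 44.34 + 0.558 = 116.54 m.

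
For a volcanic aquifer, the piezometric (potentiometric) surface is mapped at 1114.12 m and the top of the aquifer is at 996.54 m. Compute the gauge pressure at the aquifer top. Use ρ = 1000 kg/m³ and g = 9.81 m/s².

Pressure head at the aquifer top: ψ = h − z = 1114.12 − 996.54 = 117.58 m.
P = ρgψ = 1000 × 9.81 × 117.58 = 1153460 Pa ≈ 1150 kPa.

P ≈ 1150 kPa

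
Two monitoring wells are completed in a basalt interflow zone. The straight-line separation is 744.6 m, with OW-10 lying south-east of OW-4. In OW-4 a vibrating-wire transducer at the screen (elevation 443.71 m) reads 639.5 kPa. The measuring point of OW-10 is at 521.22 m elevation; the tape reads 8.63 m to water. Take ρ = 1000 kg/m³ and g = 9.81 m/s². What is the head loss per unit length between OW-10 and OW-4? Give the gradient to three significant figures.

i ≈ 0.00496 m/m

Pressure head at OW-4: ψ = P/(ρg) = 639.5×1000 / (1000 × 9.81) = 65.19 m.
Total head at OW-4: h = z + ψ = 443.71 + 65.19 = 508.90 m.
Total head at OW-10: h = 521.22 − 8.63 = 512.59 m.
Head difference: h(OW-4) − h(OW-10) = 508.90 − 512.59 = -3.69 m.
Hydraulic gradient: i = |Δh| / L = 3.69 / 744.6 = 0.00496.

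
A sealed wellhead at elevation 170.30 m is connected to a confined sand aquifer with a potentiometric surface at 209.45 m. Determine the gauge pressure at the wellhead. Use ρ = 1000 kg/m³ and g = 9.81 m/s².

Head above the cap: Δh = 209.45 − 170.30 = 39.15 m.
P = ρgΔh = 1000 × 9.81 × 39.15 = 384062 Pa ≈ 384 kPa.

P ≈ 384 kPa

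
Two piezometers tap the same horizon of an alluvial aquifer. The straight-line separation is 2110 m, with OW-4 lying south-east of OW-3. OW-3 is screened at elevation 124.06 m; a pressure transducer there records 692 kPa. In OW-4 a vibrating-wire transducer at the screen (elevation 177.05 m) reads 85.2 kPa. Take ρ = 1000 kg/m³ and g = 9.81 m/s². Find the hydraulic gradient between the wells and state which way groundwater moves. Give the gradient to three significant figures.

i ≈ 0.00420; groundwater flows toward the south-east

Pressure head at OW-3: ψ = P/(ρg) = 692×1000 / (1000 × 9.81) = 70.54 m.
Total head at OW-3: h = z + ψ = 124.06 + 70.54 = 194.60 m.
Pressure head at OW-4: ψ = P/(ρg) = 85.2×1000 / (1000 × 9.81) = 8.69 m.
Total head at OW-4: h = z + ψ = 177.05 + 8.69 = 185.74 m.
Head difference: h(OW-3) − h(OW-4) = 194.60 − 185.74 = 8.86 m.
Hydraulic gradient: i = |Δh| / L = 8.86 / 2110 = 0.00420.
Flow is from higher to lower head: from OW-3 toward OW-4, i.e. toward the south-east.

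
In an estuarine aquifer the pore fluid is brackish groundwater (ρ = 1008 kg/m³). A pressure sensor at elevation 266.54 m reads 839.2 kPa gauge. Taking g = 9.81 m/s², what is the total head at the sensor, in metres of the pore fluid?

h ≈ 351.41 m

ψ = P/(ρg) = 839.2×1000 / (1008 × 9.81) = 84.87 m.
h = z + ψ = 266.54 + 84.87 = 351.41 m.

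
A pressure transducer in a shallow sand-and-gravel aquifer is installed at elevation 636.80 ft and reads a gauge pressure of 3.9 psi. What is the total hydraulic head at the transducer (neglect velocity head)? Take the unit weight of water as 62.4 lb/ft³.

h ≈ 645.80 ft

ψ = 144·P/γ = 144 × 3.9 / 62.4 = 9.00 ft.
h = z + ψ = 636.80 + 9.00 = 645.80 ft.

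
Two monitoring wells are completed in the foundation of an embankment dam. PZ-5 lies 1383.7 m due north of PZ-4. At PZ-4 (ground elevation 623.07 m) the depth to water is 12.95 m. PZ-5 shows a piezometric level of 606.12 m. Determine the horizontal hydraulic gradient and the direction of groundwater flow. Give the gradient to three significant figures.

Total head at PZ-4: h = 623.07 − 12.95 = 610.12 m.
Total head at PZ-5: h = 606.12 m (water level in the piezometer is the total head).
Head difference: h(PZ-4) − h(PZ-5) = 610.12 − 606.12 = 4.00 m.
Hydraulic gradient: i = |Δh| / L = 4.00 / 1383.7 = 0.00289.
Flow is from higher to lower head: from PZ-4 toward PZ-5, i.e. toward the north.

i ≈ 0.00289; groundwater flows toward the north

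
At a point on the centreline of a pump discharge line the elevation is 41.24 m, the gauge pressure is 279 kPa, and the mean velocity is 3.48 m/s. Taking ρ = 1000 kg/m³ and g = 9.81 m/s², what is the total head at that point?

Pressure head ψ = P/(ρg) = 279×1000 / (1000 × 9.81) = 28.44 m.
Velocity head = v²/(2g) = 3.48² / (2 × 9.81) = 0.617 m.
h = z + ψ + v²/(2g) = 41.24 + 28.44 + 0.617 = 70.30 m.

h ≈ 70.30 m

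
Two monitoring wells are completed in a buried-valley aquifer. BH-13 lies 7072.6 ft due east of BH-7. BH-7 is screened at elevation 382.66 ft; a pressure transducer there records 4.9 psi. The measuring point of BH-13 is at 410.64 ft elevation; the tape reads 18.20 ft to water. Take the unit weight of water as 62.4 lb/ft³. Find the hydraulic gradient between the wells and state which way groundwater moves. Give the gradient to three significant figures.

i ≈ 0.000216; groundwater flows toward the east

Pressure head at BH-7: ψ = 144·P/γ = 144 × 4.9 / 62.4 = 11.31 ft.
Total head at BH-7: h = z + ψ = 382.66 + 11.31 = 393.97 ft.
Total head at BH-13: h = 410.64 − 18.20 = 392.44 ft.
Head difference: h(BH-7) − h(BH-13) = 393.97 − 392.44 = 1.53 ft.
Hydraulic gradient: i = |Δh| / L = 1.53 / 7072.6 = 0.000216.
Flow is from higher to lower head: from BH-7 toward BH-13, i.e. toward the east.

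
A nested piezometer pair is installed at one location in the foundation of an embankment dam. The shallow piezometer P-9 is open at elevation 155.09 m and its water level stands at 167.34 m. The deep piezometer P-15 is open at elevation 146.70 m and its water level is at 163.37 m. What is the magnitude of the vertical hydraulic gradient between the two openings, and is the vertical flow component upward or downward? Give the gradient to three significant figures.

|i_v| ≈ 0.473; vertical flow is downward

Total head at P-9: h = 167.34 m (water level in the standpipe).
Total head at P-15: h = 163.37 m.
Δh = h(P-9) − h(P-15) = 167.34 − 163.37 = 3.97 m.
Vertical separation Δz = 155.09 − 146.70 = 8.39 m.
|i_v| = |Δh| / Δz = 3.97 / 8.39 = 0.473.
Head is higher in the shallow piezometer, so vertical flow is downward (recharge condition).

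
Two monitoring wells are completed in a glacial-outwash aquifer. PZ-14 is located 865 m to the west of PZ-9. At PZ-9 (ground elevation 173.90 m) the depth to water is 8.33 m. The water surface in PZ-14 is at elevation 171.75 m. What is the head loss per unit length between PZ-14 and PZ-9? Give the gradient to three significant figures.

i ≈ 0.00714 m/m

Total head at PZ-9: h = 173.90 − 8.33 = 165.57 m.
Total head at PZ-14: h = 171.75 m (water level in the piezometer is the total head).
Head difference: h(PZ-9) − h(PZ-14) = 165.57 − 171.75 = -6.18 m.
Hydraulic gradient: i = |Δh| / L = 6.18 / 865 = 0.00714.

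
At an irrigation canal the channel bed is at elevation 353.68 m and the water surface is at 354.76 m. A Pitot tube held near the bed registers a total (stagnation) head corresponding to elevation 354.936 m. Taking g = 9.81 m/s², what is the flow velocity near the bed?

Near the bed, under hydrostatic conditions, the piezometric head (z + ψ) equals the free-surface elevation, 354.76 m.
Velocity head = total − piezometric = 354.936 − 354.76 = 0.176 m.
v = √(2g·h_v) = √(2 × 9.81 × 0.176) = 1.86 m/s.

v ≈ 1.86 m/s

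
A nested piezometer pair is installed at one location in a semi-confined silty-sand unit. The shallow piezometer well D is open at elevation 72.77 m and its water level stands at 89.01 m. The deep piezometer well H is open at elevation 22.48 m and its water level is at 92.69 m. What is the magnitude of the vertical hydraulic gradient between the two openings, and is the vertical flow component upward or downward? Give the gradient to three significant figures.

Total head at well D: h = 89.01 m (water level in the standpipe).
Total head at well H: h = 92.69 m.
Δh = h(well D) − h(well H) = 89.01 − 92.69 = -3.68 m.
Vertical separation Δz = 72.77 − 22.48 = 50.29 m.
|i_v| = |Δh| / Δz = 3.68 / 50.29 = 0.0732.
Head is higher in the deep piezometer, so vertical flow is upward (discharge condition).

|i_v| ≈ 0.0732; vertical flow is upward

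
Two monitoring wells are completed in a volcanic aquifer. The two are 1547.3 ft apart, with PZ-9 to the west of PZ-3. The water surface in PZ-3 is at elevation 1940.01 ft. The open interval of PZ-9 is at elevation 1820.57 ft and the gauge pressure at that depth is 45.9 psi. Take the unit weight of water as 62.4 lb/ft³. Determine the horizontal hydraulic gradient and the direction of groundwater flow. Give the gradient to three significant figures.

i ≈ 0.00874; groundwater flows toward the west

Total head at PZ-3: h = 1940.01 ft (water level in the piezometer is the total head).
Pressure head at PZ-9: ψ = 144·P/γ = 144 × 45.9 / 62.4 = 105.92 ft.
Total head at PZ-9: h = z + ψ = 1820.57 + 105.92 = 1926.49 ft.
Head difference: h(PZ-3) − h(PZ-9) = 1940.01 − 1926.49 = 13.52 ft.
Hydraulic gradient: i = |Δh| / L = 13.52 / 1547.3 = 0.00874.
Flow is from higher to lower head: from PZ-3 toward PZ-9, i.e. toward the west.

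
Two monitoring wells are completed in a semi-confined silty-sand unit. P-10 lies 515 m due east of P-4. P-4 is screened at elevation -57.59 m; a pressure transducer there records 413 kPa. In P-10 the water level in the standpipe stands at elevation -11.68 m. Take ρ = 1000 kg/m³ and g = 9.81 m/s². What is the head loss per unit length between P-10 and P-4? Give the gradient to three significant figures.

Pressure head at P-4: ψ = P/(ρg) = 413×1000 / (1000 × 9.81) = 42.10 m.
Total head at P-4: h = z + ψ = -57.59 + 42.10 = -15.49 m.
Total head at P-10: h = -11.68 m (water level in the piezometer is the total head).
Head difference: h(P-4) − h(P-10) = -15.49 − (-11.68) = -3.81 m.
Hydraulic gradient: i = |Δh| / L = 3.81 / 515 = 0.00740.

i ≈ 0.00740 m/m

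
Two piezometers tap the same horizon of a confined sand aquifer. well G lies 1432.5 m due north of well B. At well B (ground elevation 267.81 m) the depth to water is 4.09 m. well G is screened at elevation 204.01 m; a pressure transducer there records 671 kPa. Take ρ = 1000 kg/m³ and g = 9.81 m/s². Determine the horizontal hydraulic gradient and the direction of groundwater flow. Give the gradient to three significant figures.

i ≈ 0.00607; groundwater flows toward the south

Total head at well B: h = 267.81 − 4.09 = 263.72 m.
Pressure head at well G: ψ = P/(ρg) = 671×1000 / (1000 × 9.81) = 68.40 m.
Total head at well G: h = z + ψ = 204.01 + 68.40 = 272.41 m.
Head difference: h(well B) − h(well G) = 263.72 − 272.41 = -8.69 m.
Hydraulic gradient: i = |Δh| / L = 8.69 / 1432.5 = 0.00607.
Flow is from higher to lower head: from well G toward well B, i.e. toward the south.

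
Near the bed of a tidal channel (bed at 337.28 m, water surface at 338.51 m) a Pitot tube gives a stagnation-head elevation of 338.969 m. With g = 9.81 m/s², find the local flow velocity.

Near the bed, under hydrostatic conditions, the piezometric head (z + ψ) equals the free-surface elevation, 338.51 m.
Velocity head = total − piezometric = 338.969 − 338.51 = 0.459 m.
v = √(2g·h_v) = √(2 × 9.81 × 0.459) = 3.00 m/s.

v ≈ 3.00 m/s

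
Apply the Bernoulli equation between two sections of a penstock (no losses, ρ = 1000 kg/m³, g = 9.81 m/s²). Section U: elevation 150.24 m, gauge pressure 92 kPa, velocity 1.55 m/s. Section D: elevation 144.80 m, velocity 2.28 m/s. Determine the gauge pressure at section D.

P₂ ≈ 144 kPa

Pressure head at U: ψ₁ = P₁/(ρg) = 92×1000 / (1000 × 9.81) = 9.38 m.
Velocity heads: v₁²/2g = 1.55²/19.62 = 0.122 m; v₂²/2g = 2.28²/19.62 = 0.265 m.
Total head H = z₁ + ψ₁ + v₁²/2g = 150.24 + 9.38 + 0.122 = 159.74 m.
ψ₂ = H − z₂ − v₂²/2g = 159.74 − 144.80 − 0.265 = 14.67 m.
P₂ = ρgψ₂ = 1000 × 9.81 × 14.67 ≈ 144 kPa.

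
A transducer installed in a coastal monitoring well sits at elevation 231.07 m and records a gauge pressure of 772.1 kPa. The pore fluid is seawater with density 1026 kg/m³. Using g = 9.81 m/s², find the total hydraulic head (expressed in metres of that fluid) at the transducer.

ψ = P/(ρg) = 772.1×1000 / (1026 × 9.81) = 76.71 m.
h = z + ψ = 231.07 + 76.71 = 307.78 m.

h ≈ 307.78 m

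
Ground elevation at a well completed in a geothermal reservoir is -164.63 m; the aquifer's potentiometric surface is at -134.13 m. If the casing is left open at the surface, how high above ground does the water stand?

≈ 30.50 m above ground

Water rises to the potentiometric surface, so the rise above ground = -134.13 − (-164.63) = 30.50 m.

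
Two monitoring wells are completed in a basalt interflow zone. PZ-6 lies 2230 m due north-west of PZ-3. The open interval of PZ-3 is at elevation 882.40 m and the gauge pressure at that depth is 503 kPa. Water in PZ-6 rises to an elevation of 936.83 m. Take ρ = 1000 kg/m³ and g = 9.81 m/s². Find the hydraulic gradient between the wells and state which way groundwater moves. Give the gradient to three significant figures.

i ≈ 0.00142; groundwater flows toward the south-east

Pressure head at PZ-3: ψ = P/(ρg) = 503×1000 / (1000 × 9.81) = 51.27 m.
Total head at PZ-3: h = z + ψ = 882.40 + 51.27 = 933.67 m.
Total head at PZ-6: h = 936.83 m (water level in the piezometer is the total head).
Head difference: h(PZ-3) − h(PZ-6) = 933.67 − 936.83 = -3.16 m.
Hydraulic gradient: i = |Δh| / L = 3.16 / 2230 = 0.00142.
Flow is from higher to lower head: from PZ-6 toward PZ-3, i.e. toward the south-east.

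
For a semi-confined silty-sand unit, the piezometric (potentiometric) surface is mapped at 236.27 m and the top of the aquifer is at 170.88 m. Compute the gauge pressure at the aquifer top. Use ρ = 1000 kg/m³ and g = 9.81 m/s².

Pressure head at the aquifer top: ψ = h − z = 236.27 − 170.88 = 65.39 m.
P = ρgψ = 1000 × 9.81 × 65.39 = 641476 Pa ≈ 641 kPa.

P ≈ 641 kPa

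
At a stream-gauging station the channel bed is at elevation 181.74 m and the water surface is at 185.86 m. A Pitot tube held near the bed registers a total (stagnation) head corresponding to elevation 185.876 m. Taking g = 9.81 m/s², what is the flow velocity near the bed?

Near the bed, under hydrostatic conditions, the piezometric head (z + ψ) equals the free-surface elevation, 185.86 m.
Velocity head = total − piezometric = 185.876 − 185.86 = 0.016 m.
v = √(2g·h_v) = √(2 × 9.81 × 0.016) = 0.560 m/s.

v ≈ 0.560 m/s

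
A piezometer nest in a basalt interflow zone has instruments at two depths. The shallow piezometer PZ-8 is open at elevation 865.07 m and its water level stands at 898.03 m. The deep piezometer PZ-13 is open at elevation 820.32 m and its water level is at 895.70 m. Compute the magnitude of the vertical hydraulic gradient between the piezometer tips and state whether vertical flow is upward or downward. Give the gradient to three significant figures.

|i_v| ≈ 0.0521; vertical flow is downward

Total head at PZ-8: h = 898.03 m (water level in the standpipe).
Total head at PZ-13: h = 895.70 m.
Δh = h(PZ-8) − h(PZ-13) = 898.03 − 895.70 = 2.33 m.
Vertical separation Δz = 865.07 − 820.32 = 44.75 m.
|i_v| = |Δh| / Δz = 2.33 / 44.75 = 0.0521.
Head is higher in the shallow piezometer, so vertical flow is downward (recharge condition).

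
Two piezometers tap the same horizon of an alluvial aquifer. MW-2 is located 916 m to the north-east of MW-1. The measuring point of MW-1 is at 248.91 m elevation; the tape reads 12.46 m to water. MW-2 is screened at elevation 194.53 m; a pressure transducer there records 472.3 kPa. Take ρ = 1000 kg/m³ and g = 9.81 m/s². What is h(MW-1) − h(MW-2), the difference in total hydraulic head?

Δh ≈ -6.22 m

Total head at MW-1: h = 248.91 − 12.46 = 236.45 m.
Pressure head at MW-2: ψ = P/(ρg) = 472.3×1000 / (1000 × 9.81) = 48.14 m.
Total head at MW-2: h = z + ψ = 194.53 + 48.14 = 242.67 m.
Head difference: h(MW-1) − h(MW-2) = 236.45 − 242.67 = -6.22 m.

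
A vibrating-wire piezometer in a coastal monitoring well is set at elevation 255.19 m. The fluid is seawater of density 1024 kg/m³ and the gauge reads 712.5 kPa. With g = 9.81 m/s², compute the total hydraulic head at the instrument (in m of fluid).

h ≈ 326.12 m

ψ = P/(ρg) = 712.5×1000 / (1024 × 9.81) = 70.93 m.
h = z + ψ = 255.19 + 70.93 = 326.12 m.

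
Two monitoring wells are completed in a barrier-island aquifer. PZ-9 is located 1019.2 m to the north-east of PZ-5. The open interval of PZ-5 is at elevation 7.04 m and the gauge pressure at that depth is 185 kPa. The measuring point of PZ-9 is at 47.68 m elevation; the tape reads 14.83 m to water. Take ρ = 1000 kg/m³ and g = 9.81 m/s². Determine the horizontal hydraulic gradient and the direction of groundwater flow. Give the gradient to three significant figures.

Pressure head at PZ-5: ψ = P/(ρg) = 185×1000 / (1000 × 9.81) = 18.86 m.
Total head at PZ-5: h = z + ψ = 7.04 + 18.86 = 25.90 m.
Total head at PZ-9: h = 47.68 − 14.83 = 32.85 m.
Head difference: h(PZ-5) − h(PZ-9) = 25.90 − 32.85 = -6.95 m.
Hydraulic gradient: i = |Δh| / L = 6.95 / 1019.2 = 0.00682.
Flow is from higher to lower head: from PZ-9 toward PZ-5, i.e. toward the south-west.

i ≈ 0.00682; groundwater flows toward the south-west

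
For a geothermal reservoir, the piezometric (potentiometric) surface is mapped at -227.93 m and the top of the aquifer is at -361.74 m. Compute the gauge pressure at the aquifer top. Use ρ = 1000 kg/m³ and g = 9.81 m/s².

Pressure head at the aquifer top: ψ = h − z = -227.93 − (-361.74) = 133.81 m.
P = ρgψ = 1000 × 9.81 × 133.81 = 1312676 Pa ≈ 1310 kPa.

P ≈ 1310 kPa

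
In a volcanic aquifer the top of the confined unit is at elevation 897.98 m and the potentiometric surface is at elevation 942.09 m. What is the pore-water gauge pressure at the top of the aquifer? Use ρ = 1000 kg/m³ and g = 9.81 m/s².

Pressure head at the aquifer top: ψ = h − z = 942.09 − 897.98 = 44.11 m.
P = ρgψ = 1000 × 9.81 × 44.11 = 432719 Pa ≈ 433 kPa.

P ≈ 433 kPa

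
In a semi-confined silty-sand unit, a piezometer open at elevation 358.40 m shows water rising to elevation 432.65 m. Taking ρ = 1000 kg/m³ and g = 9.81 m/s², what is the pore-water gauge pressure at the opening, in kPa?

P ≈ 728 kPa

Pressure head ψ = h − z = 432.65 − 358.40 = 74.25 m.
P = ρgψ = 1000 × 9.81 × 74.25 = 728392 Pa ≈ 728 kPa.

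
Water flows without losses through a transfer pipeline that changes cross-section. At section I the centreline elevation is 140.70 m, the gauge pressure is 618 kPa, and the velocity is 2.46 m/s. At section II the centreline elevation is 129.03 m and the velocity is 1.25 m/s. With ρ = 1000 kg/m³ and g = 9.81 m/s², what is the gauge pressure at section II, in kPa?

P₂ ≈ 735 kPa

Pressure head at I: ψ₁ = P₁/(ρg) = 618×1000 / (1000 × 9.81) = 63.00 m.
Velocity heads: v₁²/2g = 2.46²/19.62 = 0.308 m; v₂²/2g = 1.25²/19.62 = 0.080 m.
Total head H = z₁ + ψ₁ + v₁²/2g = 140.70 + 63.00 + 0.308 = 204.01 m.
ψ₂ = H − z₂ − v₂²/2g = 204.01 − 129.03 − 0.080 = 74.90 m.
P₂ = ρgψ₂ = 1000 × 9.81 × 74.90 ≈ 735 kPa.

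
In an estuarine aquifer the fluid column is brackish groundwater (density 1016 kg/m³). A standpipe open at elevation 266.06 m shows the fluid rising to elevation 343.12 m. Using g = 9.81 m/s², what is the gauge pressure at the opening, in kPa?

Pressure head ψ = h − z = 343.12 − 266.06 = 77.06 m.
P = ρgψ = 1016 × 9.81 × 77.06 = 768054 Pa ≈ 768 kPa.

P ≈ 768 kPa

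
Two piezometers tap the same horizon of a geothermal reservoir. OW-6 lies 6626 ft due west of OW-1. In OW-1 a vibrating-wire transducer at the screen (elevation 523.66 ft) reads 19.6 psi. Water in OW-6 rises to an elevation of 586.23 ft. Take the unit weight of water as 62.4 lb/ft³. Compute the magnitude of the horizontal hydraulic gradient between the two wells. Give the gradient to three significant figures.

i ≈ 0.00262

Pressure head at OW-1: ψ = 144·P/γ = 144 × 19.6 / 62.4 = 45.23 ft.
Total head at OW-1: h = z + ψ = 523.66 + 45.23 = 568.89 ft.
Total head at OW-6: h = 586.23 ft (water level in the piezometer is the total head).
Head difference: h(OW-1) − h(OW-6) = 568.89 − 586.23 = -17.34 ft.
Hydraulic gradient: i = |Δh| / L = 17.34 / 6626 = 0.00262.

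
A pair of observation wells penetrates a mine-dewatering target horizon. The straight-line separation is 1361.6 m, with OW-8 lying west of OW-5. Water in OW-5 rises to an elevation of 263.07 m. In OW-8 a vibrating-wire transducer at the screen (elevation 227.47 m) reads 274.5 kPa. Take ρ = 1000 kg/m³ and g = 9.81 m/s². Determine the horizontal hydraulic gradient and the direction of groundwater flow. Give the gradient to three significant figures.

Total head at OW-5: h = 263.07 m (water level in the piezometer is the total head).
Pressure head at OW-8: ψ = P/(ρg) = 274.5×1000 / (1000 × 9.81) = 27.98 m.
Total head at OW-8: h = z + ψ = 227.47 + 27.98 = 255.45 m.
Head difference: h(OW-5) − h(OW-8) = 263.07 − 255.45 = 7.62 m.
Hydraulic gradient: i = |Δh| / L = 7.62 / 1361.6 = 0.00560.
Flow is from higher to lower head: from OW-5 toward OW-8, i.e. toward the west.

i ≈ 0.00560; groundwater flows toward the west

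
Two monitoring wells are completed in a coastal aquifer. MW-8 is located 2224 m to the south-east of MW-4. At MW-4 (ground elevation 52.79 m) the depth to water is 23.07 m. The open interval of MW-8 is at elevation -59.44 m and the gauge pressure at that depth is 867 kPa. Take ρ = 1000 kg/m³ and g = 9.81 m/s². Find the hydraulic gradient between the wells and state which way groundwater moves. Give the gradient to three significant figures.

Total head at MW-4: h = 52.79 − 23.07 = 29.72 m.
Pressure head at MW-8: ψ = P/(ρg) = 867×1000 / (1000 × 9.81) = 88.38 m.
Total head at MW-8: h = z + ψ = -59.44 + 88.38 = 28.94 m.
Head difference: h(MW-4) − h(MW-8) = 29.72 − 28.94 = 0.78 m.
Hydraulic gradient: i = |Δh| / L = 0.78 / 2224 = 0.000351.
Flow is from higher to lower head: from MW-4 toward MW-8, i.e. toward the south-east.

i ≈ 0.000351; groundwater flows toward the south-east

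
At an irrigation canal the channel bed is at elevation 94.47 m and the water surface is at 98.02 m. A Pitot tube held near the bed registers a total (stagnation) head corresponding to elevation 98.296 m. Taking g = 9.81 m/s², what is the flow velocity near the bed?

v ≈ 2.33 m/s

Near the bed, under hydrostatic conditions, the piezometric head (z + ψ) equals the free-surface elevation, 98.02 m.
Velocity head = total − piezometric = 98.296 − 98.02 = 0.276 m.
v = √(2g·h_v) = √(2 × 9.81 × 0.276) = 2.33 m/s.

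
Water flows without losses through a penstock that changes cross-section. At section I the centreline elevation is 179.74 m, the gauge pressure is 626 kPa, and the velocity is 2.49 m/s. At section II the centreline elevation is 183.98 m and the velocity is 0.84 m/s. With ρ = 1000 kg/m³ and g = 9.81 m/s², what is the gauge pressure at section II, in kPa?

Pressure head at I: ψ₁ = P₁/(ρg) = 626×1000 / (1000 × 9.81) = 63.81 m.
Velocity heads: v₁²/2g = 2.49²/19.62 = 0.316 m; v₂²/2g = 0.84²/19.62 = 0.036 m.
Total head H = z₁ + ψ₁ + v₁²/2g = 179.74 + 63.81 + 0.316 = 243.87 m.
ψ₂ = H − z₂ − v₂²/2g = 243.87 − 183.98 − 0.036 = 59.85 m.
P₂ = ρgψ₂ = 1000 × 9.81 × 59.85 ≈ 587 kPa.

P₂ ≈ 587 kPa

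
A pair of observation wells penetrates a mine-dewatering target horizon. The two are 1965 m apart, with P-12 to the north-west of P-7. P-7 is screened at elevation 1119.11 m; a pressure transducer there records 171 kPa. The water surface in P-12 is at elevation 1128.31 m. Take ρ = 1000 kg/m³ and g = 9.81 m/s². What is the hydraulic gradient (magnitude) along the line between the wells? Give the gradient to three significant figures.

Pressure head at P-7: ψ = P/(ρg) = 171×1000 / (1000 × 9.81) = 17.43 m.
Total head at P-7: h = z + ψ = 1119.11 + 17.43 = 1136.54 m.
Total head at P-12: h = 1128.31 m (water level in the piezometer is the total head).
Head difference: h(P-7) − h(P-12) = 1136.54 − 1128.31 = 8.23 m.
Hydraulic gradient: i = |Δh| / L = 8.23 / 1965 = 0.00419.

i ≈ 0.00419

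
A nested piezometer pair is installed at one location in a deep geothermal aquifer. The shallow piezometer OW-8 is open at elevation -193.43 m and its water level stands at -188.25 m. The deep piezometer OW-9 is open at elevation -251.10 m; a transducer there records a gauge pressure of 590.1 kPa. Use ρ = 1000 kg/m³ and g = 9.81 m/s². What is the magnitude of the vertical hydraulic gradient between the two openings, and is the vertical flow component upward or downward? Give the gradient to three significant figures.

Total head at OW-8: h = -188.25 m (water level in the standpipe).
Pressure head at OW-9: ψ = P/(ρg) = 590.1×1000 / (1000 × 9.81) = 60.15 m.
Total head at OW-9: h = z + ψ = -251.10 + 60.15 = -190.95 m.
Δh = h(OW-8) − h(OW-9) = -188.25 − (-190.95) = 2.70 m.
Vertical separation Δz = -193.43 − (-251.10) = 57.67 m.
|i_v| = |Δh| / Δz = 2.70 / 57.67 = 0.0468.
Head is higher in the shallow piezometer, so vertical flow is downward (recharge condition).

|i_v| ≈ 0.0468; vertical flow is downward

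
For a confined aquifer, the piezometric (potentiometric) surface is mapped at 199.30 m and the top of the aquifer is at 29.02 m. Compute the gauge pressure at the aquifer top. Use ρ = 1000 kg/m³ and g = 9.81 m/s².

Pressure head at the aquifer top: ψ = h − z = 199.30 − 29.02 = 170.28 m.
P = ρgψ = 1000 × 9.81 × 170.28 = 1670447 Pa ≈ 1670 kPa.

P ≈ 1670 kPa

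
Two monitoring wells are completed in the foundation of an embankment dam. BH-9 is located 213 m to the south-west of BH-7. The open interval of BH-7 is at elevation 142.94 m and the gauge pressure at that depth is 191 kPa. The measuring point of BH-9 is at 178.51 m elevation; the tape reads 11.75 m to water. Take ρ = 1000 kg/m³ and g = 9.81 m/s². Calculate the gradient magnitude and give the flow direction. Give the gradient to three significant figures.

i ≈ 0.0204; groundwater flows toward the north-east

Pressure head at BH-7: ψ = P/(ρg) = 191×1000 / (1000 × 9.81) = 19.47 m.
Total head at BH-7: h = z + ψ = 142.94 + 19.47 = 162.41 m.
Total head at BH-9: h = 178.51 − 11.75 = 166.76 m.
Head difference: h(BH-7) − h(BH-9) = 162.41 − 166.76 = -4.35 m.
Hydraulic gradient: i = |Δh| / L = 4.35 / 213 = 0.0204.
Flow is from higher to lower head: from BH-9 toward BH-7, i.e. toward the north-east.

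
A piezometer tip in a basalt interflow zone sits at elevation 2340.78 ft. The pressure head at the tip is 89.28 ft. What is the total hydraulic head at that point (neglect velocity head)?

h ≈ 2430.06 ft

h = z + ψ = 2340.78 + 89.28 = 2430.06 ft.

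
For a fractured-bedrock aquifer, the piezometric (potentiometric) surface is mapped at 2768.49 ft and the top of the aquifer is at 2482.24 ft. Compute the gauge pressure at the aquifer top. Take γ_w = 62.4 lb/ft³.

P ≈ 124 psi

Pressure head at the aquifer top: ψ = h − z = 2768.49 − 2482.24 = 286.25 ft.
P = γψ/144 = 62.4 × 286.25 / 144 = 124 psi.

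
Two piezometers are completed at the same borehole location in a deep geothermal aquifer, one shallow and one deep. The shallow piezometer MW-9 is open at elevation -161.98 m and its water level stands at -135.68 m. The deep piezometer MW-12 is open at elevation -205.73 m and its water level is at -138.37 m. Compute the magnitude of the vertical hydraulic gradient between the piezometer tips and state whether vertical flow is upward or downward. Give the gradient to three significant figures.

|i_v| ≈ 0.0615; vertical flow is downward

Total head at MW-9: h = -135.68 m (water level in the standpipe).
Total head at MW-12: h = -138.37 m.
Δh = h(MW-9) − h(MW-12) = -135.68 − (-138.37) = 2.69 m.
Vertical separation Δz = -161.98 − (-205.73) = 43.75 m.
|i_v| = |Δh| / Δz = 2.69 / 43.75 = 0.0615.
Head is higher in the shallow piezometer, so vertical flow is downward (recharge condition).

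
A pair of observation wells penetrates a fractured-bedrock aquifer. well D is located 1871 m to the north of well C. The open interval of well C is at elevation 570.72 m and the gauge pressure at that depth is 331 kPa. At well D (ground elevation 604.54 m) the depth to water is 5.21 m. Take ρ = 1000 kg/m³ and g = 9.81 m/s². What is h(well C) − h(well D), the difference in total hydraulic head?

Δh ≈ 5.13 m

Pressure head at well C: ψ = P/(ρg) = 331×1000 / (1000 × 9.81) = 33.74 m.
Total head at well C: h = z + ψ = 570.72 + 33.74 = 604.46 m.
Total head at well D: h = 604.54 − 5.21 = 599.33 m.
Head difference: h(well C) − h(well D) = 604.46 − 599.33 = 5.13 m.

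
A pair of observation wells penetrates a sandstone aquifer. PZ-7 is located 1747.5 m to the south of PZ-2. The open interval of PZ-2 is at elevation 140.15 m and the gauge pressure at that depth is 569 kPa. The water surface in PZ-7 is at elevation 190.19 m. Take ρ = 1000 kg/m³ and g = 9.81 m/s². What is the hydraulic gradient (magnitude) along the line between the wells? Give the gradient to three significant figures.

Pressure head at PZ-2: ψ = P/(ρg) = 569×1000 / (1000 × 9.81) = 58.00 m.
Total head at PZ-2: h = z + ψ = 140.15 + 58.00 = 198.15 m.
Total head at PZ-7: h = 190.19 m (water level in the piezometer is the total head).
Head difference: h(PZ-2) − h(PZ-7) = 198.15 − 190.19 = 7.96 m.
Hydraulic gradient: i = |Δh| / L = 7.96 / 1747.5 = 0.00456.

i ≈ 0.00456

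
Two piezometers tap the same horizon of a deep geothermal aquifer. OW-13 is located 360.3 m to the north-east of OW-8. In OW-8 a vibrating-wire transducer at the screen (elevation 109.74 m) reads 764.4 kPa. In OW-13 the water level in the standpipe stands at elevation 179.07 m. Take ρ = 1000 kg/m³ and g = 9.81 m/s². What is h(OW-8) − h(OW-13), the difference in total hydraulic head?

Δh ≈ 8.59 m

Pressure head at OW-8: ψ = P/(ρg) = 764.4×1000 / (1000 × 9.81) = 77.92 m.
Total head at OW-8: h = z + ψ = 109.74 + 77.92 = 187.66 m.
Total head at OW-13: h = 179.07 m (water level in the piezometer is the total head).
Head difference: h(OW-8) − h(OW-13) = 187.66 − 179.07 = 8.59 m.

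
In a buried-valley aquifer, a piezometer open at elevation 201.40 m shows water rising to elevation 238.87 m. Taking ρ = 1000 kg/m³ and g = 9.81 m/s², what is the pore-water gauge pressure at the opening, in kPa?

Pressure head ψ = h − z = 238.87 − 201.40 = 37.47 m.
P = ρgψ = 1000 × 9.81 × 37.47 = 367581 Pa ≈ 368 kPa.

P ≈ 368 kPa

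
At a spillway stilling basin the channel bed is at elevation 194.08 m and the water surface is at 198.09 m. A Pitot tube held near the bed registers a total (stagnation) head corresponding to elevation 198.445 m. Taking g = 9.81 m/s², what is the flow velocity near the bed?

Near the bed, under hydrostatic conditions, the piezometric head (z + ψ) equals the free-surface elevation, 198.09 m.
Velocity head = total − piezometric = 198.445 − 198.09 = 0.355 m.
v = √(2g·h_v) = √(2 × 9.81 × 0.355) = 2.64 m/s.

v ≈ 2.64 m/s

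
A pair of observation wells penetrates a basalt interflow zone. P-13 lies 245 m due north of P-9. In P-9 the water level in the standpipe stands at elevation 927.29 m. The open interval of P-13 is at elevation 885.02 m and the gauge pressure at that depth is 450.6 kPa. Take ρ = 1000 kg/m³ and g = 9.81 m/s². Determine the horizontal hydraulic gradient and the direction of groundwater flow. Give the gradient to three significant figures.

i ≈ 0.0149; groundwater flows toward the south

Total head at P-9: h = 927.29 m (water level in the piezometer is the total head).
Pressure head at P-13: ψ = P/(ρg) = 450.6×1000 / (1000 × 9.81) = 45.93 m.
Total head at P-13: h = z + ψ = 885.02 + 45.93 = 930.95 m.
Head difference: h(P-9) − h(P-13) = 927.29 − 930.95 = -3.66 m.
Hydraulic gradient: i = |Δh| / L = 3.66 / 245 = 0.0149.
Flow is from higher to lower head: from P-13 toward P-9, i.e. toward the south.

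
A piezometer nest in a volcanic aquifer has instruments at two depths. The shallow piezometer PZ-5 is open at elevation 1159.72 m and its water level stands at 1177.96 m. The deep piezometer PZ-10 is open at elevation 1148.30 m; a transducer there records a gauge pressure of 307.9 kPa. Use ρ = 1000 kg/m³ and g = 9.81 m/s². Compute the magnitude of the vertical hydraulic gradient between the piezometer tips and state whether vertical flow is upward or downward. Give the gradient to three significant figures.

|i_v| ≈ 0.151; vertical flow is upward

Total head at PZ-5: h = 1177.96 m (water level in the standpipe).
Pressure head at PZ-10: ψ = P/(ρg) = 307.9×1000 / (1000 × 9.81) = 31.39 m.
Total head at PZ-10: h = z + ψ = 1148.30 + 31.39 = 1179.69 m.
Δh = h(PZ-5) − h(PZ-10) = 1177.96 − 1179.69 = -1.73 m.
Vertical separation Δz = 1159.72 − 1148.30 = 11.42 m.
|i_v| = |Δh| / Δz = 1.73 / 11.42 = 0.151.
Head is higher in the deep piezometer, so vertical flow is upward (discharge condition).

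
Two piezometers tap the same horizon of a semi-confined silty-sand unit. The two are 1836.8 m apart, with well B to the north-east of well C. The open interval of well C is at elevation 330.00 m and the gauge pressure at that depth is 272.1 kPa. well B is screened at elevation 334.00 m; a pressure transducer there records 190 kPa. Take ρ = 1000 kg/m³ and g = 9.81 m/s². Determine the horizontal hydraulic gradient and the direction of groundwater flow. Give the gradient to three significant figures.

Pressure head at well C: ψ = P/(ρg) = 272.1×1000 / (1000 × 9.81) = 27.74 m.
Total head at well C: h = z + ψ = 330.00 + 27.74 = 357.74 m.
Pressure head at well B: ψ = P/(ρg) = 190×1000 / (1000 × 9.81) = 19.37 m.
Total head at well B: h = z + ψ = 334.00 + 19.37 = 353.37 m.
Head difference: h(well C) − h(well B) = 357.74 − 353.37 = 4.37 m.
Hydraulic gradient: i = |Δh| / L = 4.37 / 1836.8 = 0.00238.
Flow is from higher to lower head: from well C toward well B, i.e. toward the north-east.

i ≈ 0.00238; groundwater flows toward the north-east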